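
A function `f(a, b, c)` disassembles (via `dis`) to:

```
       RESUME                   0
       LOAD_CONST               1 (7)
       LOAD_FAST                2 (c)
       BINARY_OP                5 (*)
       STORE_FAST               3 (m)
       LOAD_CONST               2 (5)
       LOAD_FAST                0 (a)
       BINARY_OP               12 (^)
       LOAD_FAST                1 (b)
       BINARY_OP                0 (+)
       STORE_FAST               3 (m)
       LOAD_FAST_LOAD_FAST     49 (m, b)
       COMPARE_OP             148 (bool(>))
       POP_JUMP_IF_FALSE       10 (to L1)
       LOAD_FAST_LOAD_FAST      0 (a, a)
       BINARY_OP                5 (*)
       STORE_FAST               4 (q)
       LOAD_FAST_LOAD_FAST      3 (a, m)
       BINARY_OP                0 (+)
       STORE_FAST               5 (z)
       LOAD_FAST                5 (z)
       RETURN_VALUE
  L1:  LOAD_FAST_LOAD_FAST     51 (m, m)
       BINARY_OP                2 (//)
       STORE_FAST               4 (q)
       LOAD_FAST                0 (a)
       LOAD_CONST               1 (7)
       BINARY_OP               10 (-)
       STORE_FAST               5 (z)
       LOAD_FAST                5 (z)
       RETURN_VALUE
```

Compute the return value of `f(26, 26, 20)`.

83

LOAD_CONST → push 7. Stack: [7]
LOAD_FAST c → push 20. Stack: [7, 20]
BINARY_OP * → 7 * 20 = 140. Stack: [140]
STORE_FAST m → m=140. Stack: []
LOAD_CONST → push 5. Stack: [5]
LOAD_FAST a → push 26. Stack: [5, 26]
BINARY_OP ^ → 5 ^ 26 = 31. Stack: [31]
LOAD_FAST b → push 26. Stack: [31, 26]
BINARY_OP + → 31 + 26 = 57. Stack: [57]
STORE_FAST m → m=57. Stack: []
LOAD_FAST_LOAD_FAST m,b → push 57,26. Stack: [57, 26]
COMPARE_OP bool(>) → 57 vs 26 = True. Stack: [True]
POP_JUMP_IF_FALSE → pop True; no jump. Stack: []
LOAD_FAST_LOAD_FAST a,a → push 26,26. Stack: [26, 26]
BINARY_OP * → 26 * 26 = 676. Stack: [676]
STORE_FAST q → q=676. Stack: []
LOAD_FAST_LOAD_FAST a,m → push 26,57. Stack: [26, 57]
BINARY_OP + → 26 + 57 = 83. Stack: [83]
STORE_FAST z → z=83. Stack: []
LOAD_FAST z → push 83. Stack: [83]
RETURN_VALUE → return 83.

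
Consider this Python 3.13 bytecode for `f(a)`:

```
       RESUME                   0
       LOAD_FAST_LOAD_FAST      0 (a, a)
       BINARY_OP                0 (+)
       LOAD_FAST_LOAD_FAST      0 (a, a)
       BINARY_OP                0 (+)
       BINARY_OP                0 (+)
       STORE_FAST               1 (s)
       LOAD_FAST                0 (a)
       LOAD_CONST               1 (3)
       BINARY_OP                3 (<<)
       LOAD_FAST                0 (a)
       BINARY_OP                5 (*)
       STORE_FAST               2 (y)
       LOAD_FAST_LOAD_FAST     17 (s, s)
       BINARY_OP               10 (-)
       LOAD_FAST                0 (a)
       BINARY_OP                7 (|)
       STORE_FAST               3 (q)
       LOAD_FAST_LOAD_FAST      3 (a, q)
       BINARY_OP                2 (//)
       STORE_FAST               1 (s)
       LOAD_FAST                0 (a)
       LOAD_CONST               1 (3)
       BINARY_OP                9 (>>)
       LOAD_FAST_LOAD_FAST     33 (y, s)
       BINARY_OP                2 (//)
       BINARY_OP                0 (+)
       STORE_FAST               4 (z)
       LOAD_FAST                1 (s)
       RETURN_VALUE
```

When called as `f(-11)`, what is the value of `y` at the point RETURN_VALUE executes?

968

LOAD_FAST_LOAD_FAST a,a → push -11,-11. Stack: [-11, -11]
BINARY_OP + → -11 + -11 = -22. Stack: [-22]
LOAD_FAST_LOAD_FAST a,a → push -11,-11. Stack: [-22, -11, -11]
BINARY_OP + → -11 + -11 = -22. Stack: [-22, -22]
BINARY_OP + → -22 + -22 = -44. Stack: [-44]
STORE_FAST s → s=-44. Stack: []
LOAD_FAST a → push -11. Stack: [-11]
LOAD_CONST → push 3. Stack: [-11, 3]
BINARY_OP << → -11 << 3 = -88. Stack: [-88]
LOAD_FAST a → push -11. Stack: [-88, -11]
BINARY_OP * → -88 * -11 = 968. Stack: [968]
STORE_FAST y → y=968. Stack: []
LOAD_FAST_LOAD_FAST s,s → push -44,-44. Stack: [-44, -44]
BINARY_OP - → -44 - -44 = 0. Stack: [0]
LOAD_FAST a → push -11. Stack: [0, -11]
BINARY_OP | → 0 | -11 = -11. Stack: [-11]
STORE_FAST q → q=-11. Stack: []
LOAD_FAST_LOAD_FAST a,q → push -11,-11. Stack: [-11, -11]
BINARY_OP // → -11 // -11 = 1. Stack: [1]
STORE_FAST s → s=1. Stack: []
LOAD_FAST a → push -11. Stack: [-11]
LOAD_CONST → push 3. Stack: [-11, 3]
BINARY_OP >> → -11 >> 3 = -2. Stack: [-2]
LOAD_FAST_LOAD_FAST y,s → push 968,1. Stack: [-2, 968, 1]
BINARY_OP // → 968 // 1 = 968. Stack: [-2, 968]
BINARY_OP + → -2 + 968 = 966. Stack: [966]
STORE_FAST z → z=966. Stack: []
LOAD_FAST s → push 1. Stack: [1]
RETURN_VALUE → return 1.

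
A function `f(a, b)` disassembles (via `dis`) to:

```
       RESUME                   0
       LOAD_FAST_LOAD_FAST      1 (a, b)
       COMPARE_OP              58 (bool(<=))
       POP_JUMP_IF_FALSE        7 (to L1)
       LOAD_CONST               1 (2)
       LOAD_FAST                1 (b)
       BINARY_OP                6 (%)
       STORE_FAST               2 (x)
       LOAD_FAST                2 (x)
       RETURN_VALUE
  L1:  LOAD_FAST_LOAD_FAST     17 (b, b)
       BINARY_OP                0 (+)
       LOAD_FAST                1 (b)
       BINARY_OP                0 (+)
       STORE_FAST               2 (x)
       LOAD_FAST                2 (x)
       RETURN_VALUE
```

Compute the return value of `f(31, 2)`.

6

LOAD_FAST_LOAD_FAST a,b → push 31,2. Stack: [31, 2]
COMPARE_OP bool(<=) → 31 vs 2 = False. Stack: [False]
POP_JUMP_IF_FALSE → pop False; jump. Stack: []
LOAD_FAST_LOAD_FAST b,b → push 2,2. Stack: [2, 2]
BINARY_OP + → 2 + 2 = 4. Stack: [4]
LOAD_FAST b → push 2. Stack: [4, 2]
BINARY_OP + → 4 + 2 = 6. Stack: [6]
STORE_FAST x → x=6. Stack: []
LOAD_FAST x → push 6. Stack: [6]
RETURN_VALUE → return 6.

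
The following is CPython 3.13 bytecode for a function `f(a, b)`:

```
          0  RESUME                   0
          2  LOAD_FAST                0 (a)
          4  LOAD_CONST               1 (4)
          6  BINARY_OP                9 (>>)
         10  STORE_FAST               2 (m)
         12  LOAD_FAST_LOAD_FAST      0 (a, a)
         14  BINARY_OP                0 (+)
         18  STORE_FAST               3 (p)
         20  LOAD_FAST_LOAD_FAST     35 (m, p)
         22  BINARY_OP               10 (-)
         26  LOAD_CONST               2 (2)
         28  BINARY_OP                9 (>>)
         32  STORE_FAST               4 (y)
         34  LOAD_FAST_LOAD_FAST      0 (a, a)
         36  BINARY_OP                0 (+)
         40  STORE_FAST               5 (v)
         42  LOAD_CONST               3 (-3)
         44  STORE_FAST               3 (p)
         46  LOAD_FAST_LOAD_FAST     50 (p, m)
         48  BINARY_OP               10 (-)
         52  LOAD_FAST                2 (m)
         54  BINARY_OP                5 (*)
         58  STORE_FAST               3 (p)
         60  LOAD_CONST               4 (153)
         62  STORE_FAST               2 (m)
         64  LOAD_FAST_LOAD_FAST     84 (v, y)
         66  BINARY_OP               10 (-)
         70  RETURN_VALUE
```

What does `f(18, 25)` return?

45

LOAD_FAST a → push 18. Stack: [18]
LOAD_CONST → push 4. Stack: [18, 4]
BINARY_OP >> → 18 >> 4 = 1. Stack: [1]
STORE_FAST m → m=1. Stack: []
LOAD_FAST_LOAD_FAST a,a → push 18,18. Stack: [18, 18]
BINARY_OP + → 18 + 18 = 36. Stack: [36]
STORE_FAST p → p=36. Stack: []
LOAD_FAST_LOAD_FAST m,p → push 1,36. Stack: [1, 36]
BINARY_OP - → 1 - 36 = -35. Stack: [-35]
LOAD_CONST → push 2. Stack: [-35, 2]
BINARY_OP >> → -35 >> 2 = -9. Stack: [-9]
STORE_FAST y → y=-9. Stack: []
LOAD_FAST_LOAD_FAST a,a → push 18,18. Stack: [18, 18]
BINARY_OP + → 18 + 18 = 36. Stack: [36]
STORE_FAST v → v=36. Stack: []
LOAD_CONST → push -3. Stack: [-3]
STORE_FAST p → p=-3. Stack: []
LOAD_FAST_LOAD_FAST p,m → push -3,1. Stack: [-3, 1]
BINARY_OP - → -3 - 1 = -4. Stack: [-4]
LOAD_FAST m → push 1. Stack: [-4, 1]
BINARY_OP * → -4 * 1 = -4. Stack: [-4]
STORE_FAST p → p=-4. Stack: []
LOAD_CONST → push 153. Stack: [153]
STORE_FAST m → m=153. Stack: []
LOAD_FAST_LOAD_FAST v,y → push 36,-9. Stack: [36, -9]
BINARY_OP - → 36 - -9 = 45. Stack: [45]
RETURN_VALUE → return 45.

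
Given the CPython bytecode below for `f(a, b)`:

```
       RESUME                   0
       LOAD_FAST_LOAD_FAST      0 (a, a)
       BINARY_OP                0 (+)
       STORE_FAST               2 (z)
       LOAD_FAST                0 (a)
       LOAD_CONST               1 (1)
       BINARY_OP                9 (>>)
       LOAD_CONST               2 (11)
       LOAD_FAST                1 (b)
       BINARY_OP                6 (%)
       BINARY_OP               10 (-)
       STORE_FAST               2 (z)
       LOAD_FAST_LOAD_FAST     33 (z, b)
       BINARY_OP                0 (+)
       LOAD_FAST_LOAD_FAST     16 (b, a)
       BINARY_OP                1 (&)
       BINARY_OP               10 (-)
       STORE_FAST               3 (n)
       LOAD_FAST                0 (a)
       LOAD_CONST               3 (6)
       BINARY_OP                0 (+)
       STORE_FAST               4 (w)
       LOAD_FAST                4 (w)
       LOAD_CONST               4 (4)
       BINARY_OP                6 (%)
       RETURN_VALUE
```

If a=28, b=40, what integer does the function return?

2

LOAD_FAST_LOAD_FAST a,a → push 28,28. Stack: [28, 28]
BINARY_OP + → 28 + 28 = 56. Stack: [56]
STORE_FAST z → z=56. Stack: []
LOAD_FAST a → push 28. Stack: [28]
LOAD_CONST → push 1. Stack: [28, 1]
BINARY_OP >> → 28 >> 1 = 14. Stack: [14]
LOAD_CONST → push 11. Stack: [14, 11]
LOAD_FAST b → push 40. Stack: [14, 11, 40]
BINARY_OP % → 11 % 40 = 11. Stack: [14, 11]
BINARY_OP - → 14 - 11 = 3. Stack: [3]
STORE_FAST z → z=3. Stack: []
LOAD_FAST_LOAD_FAST z,b → push 3,40. Stack: [3, 40]
BINARY_OP + → 3 + 40 = 43. Stack: [43]
LOAD_FAST_LOAD_FAST b,a → push 40,28. Stack: [43, 40, 28]
BINARY_OP & → 40 & 28 = 8. Stack: [43, 8]
BINARY_OP - → 43 - 8 = 35. Stack: [35]
STORE_FAST n → n=35. Stack: []
LOAD_FAST a → push 28. Stack: [28]
LOAD_CONST → push 6. Stack: [28, 6]
BINARY_OP + → 28 + 6 = 34. Stack: [34]
STORE_FAST w → w=34. Stack: []
LOAD_FAST w → push 34. Stack: [34]
LOAD_CONST → push 4. Stack: [34, 4]
BINARY_OP % → 34 % 4 = 2. Stack: [2]
RETURN_VALUE → return 2.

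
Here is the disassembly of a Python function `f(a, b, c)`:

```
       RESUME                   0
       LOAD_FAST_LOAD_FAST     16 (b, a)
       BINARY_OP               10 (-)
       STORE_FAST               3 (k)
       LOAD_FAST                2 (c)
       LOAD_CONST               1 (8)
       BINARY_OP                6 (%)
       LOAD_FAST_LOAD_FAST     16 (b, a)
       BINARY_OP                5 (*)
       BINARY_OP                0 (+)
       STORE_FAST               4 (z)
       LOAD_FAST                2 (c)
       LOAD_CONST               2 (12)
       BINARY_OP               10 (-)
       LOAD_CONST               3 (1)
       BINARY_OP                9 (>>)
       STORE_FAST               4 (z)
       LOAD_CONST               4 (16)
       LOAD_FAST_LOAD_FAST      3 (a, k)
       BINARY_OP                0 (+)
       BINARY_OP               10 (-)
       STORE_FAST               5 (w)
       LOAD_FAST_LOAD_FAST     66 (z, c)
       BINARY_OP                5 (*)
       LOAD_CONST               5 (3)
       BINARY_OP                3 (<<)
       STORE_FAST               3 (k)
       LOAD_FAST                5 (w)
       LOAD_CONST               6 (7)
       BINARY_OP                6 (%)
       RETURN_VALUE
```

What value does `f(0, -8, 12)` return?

LOAD_FAST_LOAD_FAST b,a → push -8,0. Stack: [-8, 0]
BINARY_OP - → -8 - 0 = -8. Stack: [-8]
STORE_FAST k → k=-8. Stack: []
LOAD_FAST c → push 12. Stack: [12]
LOAD_CONST → push 8. Stack: [12, 8]
BINARY_OP % → 12 % 8 = 4. Stack: [4]
LOAD_FAST_LOAD_FAST b,a → push -8,0. Stack: [4, -8, 0]
BINARY_OP * → -8 * 0 = 0. Stack: [4, 0]
BINARY_OP + → 4 + 0 = 4. Stack: [4]
STORE_FAST z → z=4. Stack: []
LOAD_FAST c → push 12. Stack: [12]
LOAD_CONST → push 12. Stack: [12, 12]
BINARY_OP - → 12 - 12 = 0. Stack: [0]
LOAD_CONST → push 1. Stack: [0, 1]
BINARY_OP >> → 0 >> 1 = 0. Stack: [0]
STORE_FAST z → z=0. Stack: []
LOAD_CONST → push 16. Stack: [16]
LOAD_FAST_LOAD_FAST a,k → push 0,-8. Stack: [16, 0, -8]
BINARY_OP + → 0 + -8 = -8. Stack: [16, -8]
BINARY_OP - → 16 - -8 = 24. Stack: [24]
STORE_FAST w → w=24. Stack: []
LOAD_FAST_LOAD_FAST z,c → push 0,12. Stack: [0, 12]
BINARY_OP * → 0 * 12 = 0. Stack: [0]
LOAD_CONST → push 3. Stack: [0, 3]
BINARY_OP << → 0 << 3 = 0. Stack: [0]
STORE_FAST k → k=0. Stack: []
LOAD_FAST w → push 24. Stack: [24]
LOAD_CONST → push 7. Stack: [24, 7]
BINARY_OP % → 24 % 7 = 3. Stack: [3]
RETURN_VALUE → return 3.

3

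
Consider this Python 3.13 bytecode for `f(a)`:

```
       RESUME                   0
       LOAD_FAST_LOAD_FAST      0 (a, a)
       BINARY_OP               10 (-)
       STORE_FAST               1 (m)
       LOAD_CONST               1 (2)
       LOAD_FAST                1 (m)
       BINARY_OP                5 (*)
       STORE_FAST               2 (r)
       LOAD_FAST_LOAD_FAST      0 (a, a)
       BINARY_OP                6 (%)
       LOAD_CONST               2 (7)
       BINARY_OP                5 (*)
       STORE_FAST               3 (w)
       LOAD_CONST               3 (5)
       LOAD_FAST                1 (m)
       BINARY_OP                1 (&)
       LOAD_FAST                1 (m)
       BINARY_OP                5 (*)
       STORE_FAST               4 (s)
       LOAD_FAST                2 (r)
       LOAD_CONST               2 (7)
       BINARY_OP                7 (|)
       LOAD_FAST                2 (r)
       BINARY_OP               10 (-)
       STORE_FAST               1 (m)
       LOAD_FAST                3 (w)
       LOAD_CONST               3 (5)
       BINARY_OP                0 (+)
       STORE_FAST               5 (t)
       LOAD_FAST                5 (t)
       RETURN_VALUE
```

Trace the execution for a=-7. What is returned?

LOAD_FAST_LOAD_FAST a,a → push -7,-7. Stack: [-7, -7]
BINARY_OP - → -7 - -7 = 0. Stack: [0]
STORE_FAST m → m=0. Stack: []
LOAD_CONST → push 2. Stack: [2]
LOAD_FAST m → push 0. Stack: [2, 0]
BINARY_OP * → 2 * 0 = 0. Stack: [0]
STORE_FAST r → r=0. Stack: []
LOAD_FAST_LOAD_FAST a,a → push -7,-7. Stack: [-7, -7]
BINARY_OP % → -7 % -7 = 0. Stack: [0]
LOAD_CONST → push 7. Stack: [0, 7]
BINARY_OP * → 0 * 7 = 0. Stack: [0]
STORE_FAST w → w=0. Stack: []
LOAD_CONST → push 5. Stack: [5]
LOAD_FAST m → push 0. Stack: [5, 0]
BINARY_OP & → 5 & 0 = 0. Stack: [0]
LOAD_FAST m → push 0. Stack: [0, 0]
BINARY_OP * → 0 * 0 = 0. Stack: [0]
STORE_FAST s → s=0. Stack: []
LOAD_FAST r → push 0. Stack: [0]
LOAD_CONST → push 7. Stack: [0, 7]
BINARY_OP | → 0 | 7 = 7. Stack: [7]
LOAD_FAST r → push 0. Stack: [7, 0]
BINARY_OP - → 7 - 0 = 7. Stack: [7]
STORE_FAST m → m=7. Stack: []
LOAD_FAST w → push 0. Stack: [0]
LOAD_CONST → push 5. Stack: [0, 5]
BINARY_OP + → 0 + 5 = 5. Stack: [5]
STORE_FAST t → t=5. Stack: []
LOAD_FAST t → push 5. Stack: [5]
RETURN_VALUE → return 5.

5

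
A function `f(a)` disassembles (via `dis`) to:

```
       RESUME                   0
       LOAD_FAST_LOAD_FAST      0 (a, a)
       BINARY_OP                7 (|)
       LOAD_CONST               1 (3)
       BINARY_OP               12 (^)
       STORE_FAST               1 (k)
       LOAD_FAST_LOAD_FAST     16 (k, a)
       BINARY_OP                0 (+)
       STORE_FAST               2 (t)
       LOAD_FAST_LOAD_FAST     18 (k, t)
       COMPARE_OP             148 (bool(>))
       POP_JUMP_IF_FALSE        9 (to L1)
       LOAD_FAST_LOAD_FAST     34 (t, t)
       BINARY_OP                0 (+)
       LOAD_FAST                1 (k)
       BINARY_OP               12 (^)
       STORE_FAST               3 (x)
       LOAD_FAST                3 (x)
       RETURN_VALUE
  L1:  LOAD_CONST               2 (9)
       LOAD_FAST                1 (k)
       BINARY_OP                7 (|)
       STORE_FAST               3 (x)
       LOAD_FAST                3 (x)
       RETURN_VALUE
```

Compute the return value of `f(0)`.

LOAD_FAST_LOAD_FAST a,a → push 0,0. Stack: [0, 0]
BINARY_OP | → 0 | 0 = 0. Stack: [0]
LOAD_CONST → push 3. Stack: [0, 3]
BINARY_OP ^ → 0 ^ 3 = 3. Stack: [3]
STORE_FAST k → k=3. Stack: []
LOAD_FAST_LOAD_FAST k,a → push 3,0. Stack: [3, 0]
BINARY_OP + → 3 + 0 = 3. Stack: [3]
STORE_FAST t → t=3. Stack: []
LOAD_FAST_LOAD_FAST k,t → push 3,3. Stack: [3, 3]
COMPARE_OP bool(>) → 3 vs 3 = False. Stack: [False]
POP_JUMP_IF_FALSE → pop False; jump. Stack: []
LOAD_CONST → push 9. Stack: [9]
LOAD_FAST k → push 3. Stack: [9, 3]
BINARY_OP | → 9 | 3 = 11. Stack: [11]
STORE_FAST x → x=11. Stack: []
LOAD_FAST x → push 11. Stack: [11]
RETURN_VALUE → return 11.

11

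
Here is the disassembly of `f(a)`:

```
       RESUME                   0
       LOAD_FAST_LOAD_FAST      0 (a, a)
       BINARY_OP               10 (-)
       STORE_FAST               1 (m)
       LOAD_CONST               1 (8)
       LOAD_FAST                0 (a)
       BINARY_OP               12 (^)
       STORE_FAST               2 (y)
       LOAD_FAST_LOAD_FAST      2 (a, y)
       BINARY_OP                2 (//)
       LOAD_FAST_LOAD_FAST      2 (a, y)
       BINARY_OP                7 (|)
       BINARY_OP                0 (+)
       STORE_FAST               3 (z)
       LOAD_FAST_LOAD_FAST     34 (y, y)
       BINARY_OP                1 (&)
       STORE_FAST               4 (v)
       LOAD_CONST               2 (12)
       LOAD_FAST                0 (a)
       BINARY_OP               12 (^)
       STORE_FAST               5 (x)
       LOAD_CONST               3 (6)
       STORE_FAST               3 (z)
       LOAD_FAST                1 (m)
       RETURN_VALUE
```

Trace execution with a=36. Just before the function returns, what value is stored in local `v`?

LOAD_FAST_LOAD_FAST a,a → push 36,36. Stack: [36, 36]
BINARY_OP - → 36 - 36 = 0. Stack: [0]
STORE_FAST m → m=0. Stack: []
LOAD_CONST → push 8. Stack: [8]
LOAD_FAST a → push 36. Stack: [8, 36]
BINARY_OP ^ → 8 ^ 36 = 44. Stack: [44]
STORE_FAST y → y=44. Stack: []
LOAD_FAST_LOAD_FAST a,y → push 36,44. Stack: [36, 44]
BINARY_OP // → 36 // 44 = 0. Stack: [0]
LOAD_FAST_LOAD_FAST a,y → push 36,44. Stack: [0, 36, 44]
BINARY_OP | → 36 | 44 = 44. Stack: [0, 44]
BINARY_OP + → 0 + 44 = 44. Stack: [44]
STORE_FAST z → z=44. Stack: []
LOAD_FAST_LOAD_FAST y,y → push 44,44. Stack: [44, 44]
BINARY_OP & → 44 & 44 = 44. Stack: [44]
STORE_FAST v → v=44. Stack: []
LOAD_CONST → push 12. Stack: [12]
LOAD_FAST a → push 36. Stack: [12, 36]
BINARY_OP ^ → 12 ^ 36 = 40. Stack: [40]
STORE_FAST x → x=40. Stack: []
LOAD_CONST → push 6. Stack: [6]
STORE_FAST z → z=6. Stack: []
LOAD_FAST m → push 0. Stack: [0]
RETURN_VALUE → return 0.

44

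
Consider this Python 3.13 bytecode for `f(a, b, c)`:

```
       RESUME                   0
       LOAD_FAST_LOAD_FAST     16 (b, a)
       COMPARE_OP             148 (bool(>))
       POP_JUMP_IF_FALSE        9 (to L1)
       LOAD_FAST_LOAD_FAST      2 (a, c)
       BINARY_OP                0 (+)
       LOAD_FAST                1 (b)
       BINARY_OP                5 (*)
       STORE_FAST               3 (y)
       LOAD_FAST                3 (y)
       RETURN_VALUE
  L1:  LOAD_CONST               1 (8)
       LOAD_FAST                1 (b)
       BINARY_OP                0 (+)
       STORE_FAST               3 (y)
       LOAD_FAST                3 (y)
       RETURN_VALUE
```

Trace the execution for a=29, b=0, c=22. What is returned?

8

LOAD_FAST_LOAD_FAST b,a → push 0,29. Stack: [0, 29]
COMPARE_OP bool(>) → 0 vs 29 = False. Stack: [False]
POP_JUMP_IF_FALSE → pop False; jump. Stack: []
LOAD_CONST → push 8. Stack: [8]
LOAD_FAST b → push 0. Stack: [8, 0]
BINARY_OP + → 8 + 0 = 8. Stack: [8]
STORE_FAST y → y=8. Stack: []
LOAD_FAST y → push 8. Stack: [8]
RETURN_VALUE → return 8.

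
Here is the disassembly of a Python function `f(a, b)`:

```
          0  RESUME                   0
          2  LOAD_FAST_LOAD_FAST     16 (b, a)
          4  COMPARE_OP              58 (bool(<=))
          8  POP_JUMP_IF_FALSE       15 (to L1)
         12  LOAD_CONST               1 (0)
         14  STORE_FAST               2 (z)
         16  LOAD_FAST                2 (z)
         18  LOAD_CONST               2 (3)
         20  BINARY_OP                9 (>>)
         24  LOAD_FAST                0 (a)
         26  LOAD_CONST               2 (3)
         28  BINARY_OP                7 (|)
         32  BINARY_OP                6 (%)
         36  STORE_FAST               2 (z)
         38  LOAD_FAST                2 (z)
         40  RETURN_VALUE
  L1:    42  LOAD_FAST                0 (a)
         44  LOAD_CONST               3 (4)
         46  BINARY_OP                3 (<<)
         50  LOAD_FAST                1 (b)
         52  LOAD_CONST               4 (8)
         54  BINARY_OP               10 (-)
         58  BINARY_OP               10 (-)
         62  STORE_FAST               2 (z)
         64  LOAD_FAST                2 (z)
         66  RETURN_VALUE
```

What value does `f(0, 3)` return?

LOAD_FAST_LOAD_FAST b,a → push 3,0. Stack: [3, 0]
COMPARE_OP bool(<=) → 3 vs 0 = False. Stack: [False]
POP_JUMP_IF_FALSE → pop False; jump. Stack: []
LOAD_FAST a → push 0. Stack: [0]
LOAD_CONST → push 4. Stack: [0, 4]
BINARY_OP << → 0 << 4 = 0. Stack: [0]
LOAD_FAST b → push 3. Stack: [0, 3]
LOAD_CONST → push 8. Stack: [0, 3, 8]
BINARY_OP - → 3 - 8 = -5. Stack: [0, -5]
BINARY_OP - → 0 - -5 = 5. Stack: [5]
STORE_FAST z → z=5. Stack: []
LOAD_FAST z → push 5. Stack: [5]
RETURN_VALUE → return 5.

5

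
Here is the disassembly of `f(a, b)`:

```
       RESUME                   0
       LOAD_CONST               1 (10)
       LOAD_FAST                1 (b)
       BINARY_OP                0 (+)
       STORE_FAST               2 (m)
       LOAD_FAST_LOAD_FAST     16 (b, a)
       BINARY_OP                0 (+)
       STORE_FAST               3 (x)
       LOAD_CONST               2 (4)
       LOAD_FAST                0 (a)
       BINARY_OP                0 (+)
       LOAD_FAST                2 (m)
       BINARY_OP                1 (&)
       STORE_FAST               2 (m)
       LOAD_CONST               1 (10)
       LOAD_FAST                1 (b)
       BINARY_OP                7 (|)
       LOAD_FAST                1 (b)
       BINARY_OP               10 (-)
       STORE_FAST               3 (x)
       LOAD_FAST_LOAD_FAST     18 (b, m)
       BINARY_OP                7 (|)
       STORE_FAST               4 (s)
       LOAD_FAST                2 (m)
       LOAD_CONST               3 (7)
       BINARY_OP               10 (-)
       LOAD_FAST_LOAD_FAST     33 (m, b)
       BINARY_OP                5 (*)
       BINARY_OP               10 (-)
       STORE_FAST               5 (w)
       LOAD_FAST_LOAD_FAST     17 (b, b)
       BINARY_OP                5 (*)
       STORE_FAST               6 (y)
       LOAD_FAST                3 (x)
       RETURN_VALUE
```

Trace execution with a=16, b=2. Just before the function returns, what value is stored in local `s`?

6

LOAD_CONST → push 10. Stack: [10]
LOAD_FAST b → push 2. Stack: [10, 2]
BINARY_OP + → 10 + 2 = 12. Stack: [12]
STORE_FAST m → m=12. Stack: []
LOAD_FAST_LOAD_FAST b,a → push 2,16. Stack: [2, 16]
BINARY_OP + → 2 + 16 = 18. Stack: [18]
STORE_FAST x → x=18. Stack: []
LOAD_CONST → push 4. Stack: [4]
LOAD_FAST a → push 16. Stack: [4, 16]
BINARY_OP + → 4 + 16 = 20. Stack: [20]
LOAD_FAST m → push 12. Stack: [20, 12]
BINARY_OP & → 20 & 12 = 4. Stack: [4]
STORE_FAST m → m=4. Stack: []
LOAD_CONST → push 10. Stack: [10]
LOAD_FAST b → push 2. Stack: [10, 2]
BINARY_OP | → 10 | 2 = 10. Stack: [10]
LOAD_FAST b → push 2. Stack: [10, 2]
BINARY_OP - → 10 - 2 = 8. Stack: [8]
STORE_FAST x → x=8. Stack: []
LOAD_FAST_LOAD_FAST b,m → push 2,4. Stack: [2, 4]
BINARY_OP | → 2 | 4 = 6. Stack: [6]
STORE_FAST s → s=6. Stack: []
LOAD_FAST m → push 4. Stack: [4]
LOAD_CONST → push 7. Stack: [4, 7]
BINARY_OP - → 4 - 7 = -3. Stack: [-3]
LOAD_FAST_LOAD_FAST m,b → push 4,2. Stack: [-3, 4, 2]
BINARY_OP * → 4 * 2 = 8. Stack: [-3, 8]
BINARY_OP - → -3 - 8 = -11. Stack: [-11]
STORE_FAST w → w=-11. Stack: []
LOAD_FAST_LOAD_FAST b,b → push 2,2. Stack: [2, 2]
BINARY_OP * → 2 * 2 = 4. Stack: [4]
STORE_FAST y → y=4. Stack: []
LOAD_FAST x → push 8. Stack: [8]
RETURN_VALUE → return 8.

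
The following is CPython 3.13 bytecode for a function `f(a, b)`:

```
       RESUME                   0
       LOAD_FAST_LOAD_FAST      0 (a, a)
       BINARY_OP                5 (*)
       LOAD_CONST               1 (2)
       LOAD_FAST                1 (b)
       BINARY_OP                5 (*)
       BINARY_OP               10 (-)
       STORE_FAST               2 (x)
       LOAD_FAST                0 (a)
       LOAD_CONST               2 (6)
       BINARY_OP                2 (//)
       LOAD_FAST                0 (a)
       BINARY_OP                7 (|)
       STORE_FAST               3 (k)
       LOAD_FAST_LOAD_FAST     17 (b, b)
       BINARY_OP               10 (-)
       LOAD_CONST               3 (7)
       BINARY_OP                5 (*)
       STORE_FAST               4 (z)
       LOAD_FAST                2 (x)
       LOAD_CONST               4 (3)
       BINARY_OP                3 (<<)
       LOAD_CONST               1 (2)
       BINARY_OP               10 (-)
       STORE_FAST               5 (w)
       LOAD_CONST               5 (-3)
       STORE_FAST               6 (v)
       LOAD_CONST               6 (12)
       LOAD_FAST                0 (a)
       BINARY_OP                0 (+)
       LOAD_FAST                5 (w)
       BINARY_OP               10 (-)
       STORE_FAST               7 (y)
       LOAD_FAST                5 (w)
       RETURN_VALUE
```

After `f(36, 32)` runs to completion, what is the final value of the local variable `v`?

LOAD_FAST_LOAD_FAST a,a → push 36,36. Stack: [36, 36]
BINARY_OP * → 36 * 36 = 1296. Stack: [1296]
LOAD_CONST → push 2. Stack: [1296, 2]
LOAD_FAST b → push 32. Stack: [1296, 2, 32]
BINARY_OP * → 2 * 32 = 64. Stack: [1296, 64]
BINARY_OP - → 1296 - 64 = 1232. Stack: [1232]
STORE_FAST x → x=1232. Stack: []
LOAD_FAST a → push 36. Stack: [36]
LOAD_CONST → push 6. Stack: [36, 6]
BINARY_OP // → 36 // 6 = 6. Stack: [6]
LOAD_FAST a → push 36. Stack: [6, 36]
BINARY_OP | → 6 | 36 = 38. Stack: [38]
STORE_FAST k → k=38. Stack: []
LOAD_FAST_LOAD_FAST b,b → push 32,32. Stack: [32, 32]
BINARY_OP - → 32 - 32 = 0. Stack: [0]
LOAD_CONST → push 7. Stack: [0, 7]
BINARY_OP * → 0 * 7 = 0. Stack: [0]
STORE_FAST z → z=0. Stack: []
LOAD_FAST x → push 1232. Stack: [1232]
LOAD_CONST → push 3. Stack: [1232, 3]
BINARY_OP << → 1232 << 3 = 9856. Stack: [9856]
LOAD_CONST → push 2. Stack: [9856, 2]
BINARY_OP - → 9856 - 2 = 9854. Stack: [9854]
STORE_FAST w → w=9854. Stack: []
LOAD_CONST → push -3. Stack: [-3]
STORE_FAST v → v=-3. Stack: []
LOAD_CONST → push 12. Stack: [12]
LOAD_FAST a → push 36. Stack: [12, 36]
BINARY_OP + → 12 + 36 = 48. Stack: [48]
LOAD_FAST w → push 9854. Stack: [48, 9854]
BINARY_OP - → 48 - 9854 = -9806. Stack: [-9806]
STORE_FAST y → y=-9806. Stack: []
LOAD_FAST w → push 9854. Stack: [9854]
RETURN_VALUE → return 9854.

-3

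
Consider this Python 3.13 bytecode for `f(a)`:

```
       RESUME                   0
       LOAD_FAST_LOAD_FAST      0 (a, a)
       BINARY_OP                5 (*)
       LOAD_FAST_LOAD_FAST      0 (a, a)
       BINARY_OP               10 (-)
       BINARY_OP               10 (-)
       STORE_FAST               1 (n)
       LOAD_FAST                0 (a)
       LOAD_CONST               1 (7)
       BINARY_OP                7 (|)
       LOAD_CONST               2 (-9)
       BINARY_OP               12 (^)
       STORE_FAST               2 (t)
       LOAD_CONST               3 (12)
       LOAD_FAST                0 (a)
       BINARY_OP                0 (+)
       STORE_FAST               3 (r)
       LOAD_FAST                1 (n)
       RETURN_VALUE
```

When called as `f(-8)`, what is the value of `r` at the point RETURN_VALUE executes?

4

LOAD_FAST_LOAD_FAST a,a → push -8,-8. Stack: [-8, -8]
BINARY_OP * → -8 * -8 = 64. Stack: [64]
LOAD_FAST_LOAD_FAST a,a → push -8,-8. Stack: [64, -8, -8]
BINARY_OP - → -8 - -8 = 0. Stack: [64, 0]
BINARY_OP - → 64 - 0 = 64. Stack: [64]
STORE_FAST n → n=64. Stack: []
LOAD_FAST a → push -8. Stack: [-8]
LOAD_CONST → push 7. Stack: [-8, 7]
BINARY_OP | → -8 | 7 = -1. Stack: [-1]
LOAD_CONST → push -9. Stack: [-1, -9]
BINARY_OP ^ → -1 ^ -9 = 8. Stack: [8]
STORE_FAST t → t=8. Stack: []
LOAD_CONST → push 12. Stack: [12]
LOAD_FAST a → push -8. Stack: [12, -8]
BINARY_OP + → 12 + -8 = 4. Stack: [4]
STORE_FAST r → r=4. Stack: []
LOAD_FAST n → push 64. Stack: [64]
RETURN_VALUE → return 64.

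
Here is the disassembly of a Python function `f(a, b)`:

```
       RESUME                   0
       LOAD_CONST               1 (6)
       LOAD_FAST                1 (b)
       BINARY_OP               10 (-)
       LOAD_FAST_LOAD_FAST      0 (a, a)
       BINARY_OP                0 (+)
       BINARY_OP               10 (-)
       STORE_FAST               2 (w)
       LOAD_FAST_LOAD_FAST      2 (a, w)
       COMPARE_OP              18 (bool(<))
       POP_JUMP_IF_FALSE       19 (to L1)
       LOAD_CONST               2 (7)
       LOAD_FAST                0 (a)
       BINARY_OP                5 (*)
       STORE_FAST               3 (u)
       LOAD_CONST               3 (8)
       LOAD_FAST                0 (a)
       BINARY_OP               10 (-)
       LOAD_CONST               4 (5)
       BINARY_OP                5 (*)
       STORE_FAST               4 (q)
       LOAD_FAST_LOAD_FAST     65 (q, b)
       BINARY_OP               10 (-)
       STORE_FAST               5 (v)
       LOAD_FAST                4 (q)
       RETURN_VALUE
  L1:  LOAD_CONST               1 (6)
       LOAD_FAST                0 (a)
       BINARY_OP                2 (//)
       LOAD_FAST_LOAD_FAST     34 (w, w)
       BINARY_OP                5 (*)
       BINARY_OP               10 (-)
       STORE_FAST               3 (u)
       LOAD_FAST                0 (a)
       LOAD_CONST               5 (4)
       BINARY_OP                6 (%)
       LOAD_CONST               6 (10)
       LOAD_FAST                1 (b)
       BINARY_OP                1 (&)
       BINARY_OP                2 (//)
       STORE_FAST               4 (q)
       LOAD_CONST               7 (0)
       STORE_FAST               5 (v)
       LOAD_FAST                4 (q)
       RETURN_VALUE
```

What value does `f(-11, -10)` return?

LOAD_CONST → push 6. Stack: [6]
LOAD_FAST b → push -10. Stack: [6, -10]
BINARY_OP - → 6 - -10 = 16. Stack: [16]
LOAD_FAST_LOAD_FAST a,a → push -11,-11. Stack: [16, -11, -11]
BINARY_OP + → -11 + -11 = -22. Stack: [16, -22]
BINARY_OP - → 16 - -22 = 38. Stack: [38]
STORE_FAST w → w=38. Stack: []
LOAD_FAST_LOAD_FAST a,w → push -11,38. Stack: [-11, 38]
COMPARE_OP bool(<) → -11 vs 38 = True. Stack: [True]
POP_JUMP_IF_FALSE → pop True; no jump. Stack: []
LOAD_CONST → push 7. Stack: [7]
LOAD_FAST a → push -11. Stack: [7, -11]
BINARY_OP * → 7 * -11 = -77. Stack: [-77]
STORE_FAST u → u=-77. Stack: []
LOAD_CONST → push 8. Stack: [8]
LOAD_FAST a → push -11. Stack: [8, -11]
BINARY_OP - → 8 - -11 = 19. Stack: [19]
LOAD_CONST → push 5. Stack: [19, 5]
BINARY_OP * → 19 * 5 = 95. Stack: [95]
STORE_FAST q → q=95. Stack: []
LOAD_FAST_LOAD_FAST q,b → push 95,-10. Stack: [95, -10]
BINARY_OP - → 95 - -10 = 105. Stack: [105]
STORE_FAST v → v=105. Stack: []
LOAD_FAST q → push 95. Stack: [95]
RETURN_VALUE → return 95.

95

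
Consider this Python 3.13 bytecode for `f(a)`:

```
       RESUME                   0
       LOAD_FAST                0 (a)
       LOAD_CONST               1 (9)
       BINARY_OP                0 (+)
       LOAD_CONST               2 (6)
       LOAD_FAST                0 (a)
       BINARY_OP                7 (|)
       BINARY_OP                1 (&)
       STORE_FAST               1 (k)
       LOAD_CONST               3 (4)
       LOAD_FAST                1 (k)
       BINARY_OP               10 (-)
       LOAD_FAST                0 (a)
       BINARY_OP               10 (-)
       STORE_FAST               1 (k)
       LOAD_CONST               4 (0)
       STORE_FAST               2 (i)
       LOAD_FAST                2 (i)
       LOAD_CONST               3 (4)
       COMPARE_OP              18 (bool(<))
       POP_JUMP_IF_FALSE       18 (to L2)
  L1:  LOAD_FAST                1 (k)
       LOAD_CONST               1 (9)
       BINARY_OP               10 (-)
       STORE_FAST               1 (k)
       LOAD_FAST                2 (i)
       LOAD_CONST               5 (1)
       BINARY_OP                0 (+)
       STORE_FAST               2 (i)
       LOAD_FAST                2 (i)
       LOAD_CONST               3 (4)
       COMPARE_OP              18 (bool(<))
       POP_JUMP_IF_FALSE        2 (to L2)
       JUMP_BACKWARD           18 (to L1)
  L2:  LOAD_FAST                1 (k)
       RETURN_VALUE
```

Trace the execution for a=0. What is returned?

LOAD_FAST a → push 0
LOAD_CONST → push 9
BINARY_OP + → 0 + 9 = 9
LOAD_CONST → push 6
LOAD_FAST a → push 0
BINARY_OP | → 6 | 0 = 6
BINARY_OP & → 9 & 6 = 0
STORE_FAST k → k=0
LOAD_CONST → push 4
LOAD_FAST k → push 0
BINARY_OP - → 4 - 0 = 4
LOAD_FAST a → push 0
BINARY_OP - → 4 - 0 = 4
STORE_FAST k → k=4
LOAD_CONST → push 0
STORE_FAST i → i=0
LOAD_FAST i → push 0
LOAD_CONST → push 4
COMPARE_OP bool(<) → 0 vs 4 = True
POP_JUMP_IF_FALSE → pop True; no jump
LOAD_FAST k → push 4
LOAD_CONST → push 9
BINARY_OP - → 4 - 9 = -5
STORE_FAST k → k=-5
LOAD_FAST i → push 0
LOAD_CONST → push 1
BINARY_OP + → 0 + 1 = 1
STORE_FAST i → i=1
LOAD_FAST i → push 1
LOAD_CONST → push 4
COMPARE_OP bool(<) → 1 vs 4 = True
POP_JUMP_IF_FALSE → pop True; no jump
LOAD_FAST k → push -5
LOAD_CONST → push 9
BINARY_OP - → -5 - 9 = -14
STORE_FAST k → k=-14
LOAD_FAST i → push 1
LOAD_CONST → push 1
BINARY_OP + → 1 + 1 = 2
STORE_FAST i → i=2
LOAD_FAST i → push 2
LOAD_CONST → push 4
COMPARE_OP bool(<) → 2 vs 4 = True
POP_JUMP_IF_FALSE → pop True; no jump
LOAD_FAST k → push -14
LOAD_CONST → push 9
BINARY_OP - → -14 - 9 = -23
STORE_FAST k → k=-23
LOAD_FAST i → push 2
LOAD_CONST → push 1
BINARY_OP + → 2 + 1 = 3
STORE_FAST i → i=3
LOAD_FAST i → push 3
LOAD_CONST → push 4
COMPARE_OP bool(<) → 3 vs 4 = True
POP_JUMP_IF_FALSE → pop True; no jump
LOAD_FAST k → push -23
LOAD_CONST → push 9
BINARY_OP - → -23 - 9 = -32
STORE_FAST k → k=-32
LOAD_FAST i → push 3
LOAD_CONST → push 1
BINARY_OP + → 3 + 1 = 4
STORE_FAST i → i=4
LOAD_FAST i → push 4
LOAD_CONST → push 4
COMPARE_OP bool(<) → 4 vs 4 = False
POP_JUMP_IF_FALSE → pop False; jump
LOAD_FAST k → push -32
RETURN_VALUE → return -32.

-32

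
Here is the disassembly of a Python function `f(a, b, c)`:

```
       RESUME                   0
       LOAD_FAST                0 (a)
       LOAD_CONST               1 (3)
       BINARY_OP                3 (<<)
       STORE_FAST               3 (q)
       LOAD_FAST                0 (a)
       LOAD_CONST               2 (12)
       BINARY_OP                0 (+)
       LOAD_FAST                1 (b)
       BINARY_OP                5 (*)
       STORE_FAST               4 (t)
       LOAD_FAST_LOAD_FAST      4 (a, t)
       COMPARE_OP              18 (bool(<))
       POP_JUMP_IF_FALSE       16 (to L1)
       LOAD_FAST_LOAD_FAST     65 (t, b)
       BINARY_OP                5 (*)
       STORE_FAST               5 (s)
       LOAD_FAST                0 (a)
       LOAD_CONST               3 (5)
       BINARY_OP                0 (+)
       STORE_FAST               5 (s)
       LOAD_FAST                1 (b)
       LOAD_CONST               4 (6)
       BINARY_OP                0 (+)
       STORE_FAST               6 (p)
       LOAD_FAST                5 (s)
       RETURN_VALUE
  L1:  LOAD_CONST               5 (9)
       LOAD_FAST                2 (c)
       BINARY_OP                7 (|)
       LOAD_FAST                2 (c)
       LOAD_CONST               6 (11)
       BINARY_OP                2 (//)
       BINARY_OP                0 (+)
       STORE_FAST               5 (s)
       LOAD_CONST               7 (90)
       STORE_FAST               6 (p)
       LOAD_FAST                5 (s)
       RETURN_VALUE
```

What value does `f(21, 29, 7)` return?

LOAD_FAST a → push 21. Stack: [21]
LOAD_CONST → push 3. Stack: [21, 3]
BINARY_OP << → 21 << 3 = 168. Stack: [168]
STORE_FAST q → q=168. Stack: []
LOAD_FAST a → push 21. Stack: [21]
LOAD_CONST → push 12. Stack: [21, 12]
BINARY_OP + → 21 + 12 = 33. Stack: [33]
LOAD_FAST b → push 29. Stack: [33, 29]
BINARY_OP * → 33 * 29 = 957. Stack: [957]
STORE_FAST t → t=957. Stack: []
LOAD_FAST_LOAD_FAST a,t → push 21,957. Stack: [21, 957]
COMPARE_OP bool(<) → 21 vs 957 = True. Stack: [True]
POP_JUMP_IF_FALSE → pop True; no jump. Stack: []
LOAD_FAST_LOAD_FAST t,b → push 957,29. Stack: [957, 29]
BINARY_OP * → 957 * 29 = 27753. Stack: [27753]
STORE_FAST s → s=27753. Stack: []
LOAD_FAST a → push 21. Stack: [21]
LOAD_CONST → push 5. Stack: [21, 5]
BINARY_OP + → 21 + 5 = 26. Stack: [26]
STORE_FAST s → s=26. Stack: []
LOAD_FAST b → push 29. Stack: [29]
LOAD_CONST → push 6. Stack: [29, 6]
BINARY_OP + → 29 + 6 = 35. Stack: [35]
STORE_FAST p → p=35. Stack: []
LOAD_FAST s → push 26. Stack: [26]
RETURN_VALUE → return 26.

26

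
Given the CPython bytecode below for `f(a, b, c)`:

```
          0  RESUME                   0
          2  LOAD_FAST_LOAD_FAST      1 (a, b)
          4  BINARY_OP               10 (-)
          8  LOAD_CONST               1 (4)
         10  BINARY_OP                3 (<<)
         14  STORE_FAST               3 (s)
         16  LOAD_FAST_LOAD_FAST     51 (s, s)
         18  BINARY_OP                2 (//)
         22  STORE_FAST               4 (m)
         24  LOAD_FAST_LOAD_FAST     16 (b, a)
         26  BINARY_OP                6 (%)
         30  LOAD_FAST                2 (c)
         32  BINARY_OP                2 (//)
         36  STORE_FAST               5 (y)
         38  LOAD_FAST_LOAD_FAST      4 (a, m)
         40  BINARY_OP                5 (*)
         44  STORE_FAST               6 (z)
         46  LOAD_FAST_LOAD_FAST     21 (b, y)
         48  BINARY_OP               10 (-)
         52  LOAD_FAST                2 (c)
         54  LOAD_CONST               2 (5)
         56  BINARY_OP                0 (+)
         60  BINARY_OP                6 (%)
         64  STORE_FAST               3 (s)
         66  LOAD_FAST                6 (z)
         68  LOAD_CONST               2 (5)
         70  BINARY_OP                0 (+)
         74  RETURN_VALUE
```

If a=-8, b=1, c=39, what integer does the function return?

LOAD_FAST_LOAD_FAST a,b → push -8,1. Stack: [-8, 1]
BINARY_OP - → -8 - 1 = -9. Stack: [-9]
LOAD_CONST → push 4. Stack: [-9, 4]
BINARY_OP << → -9 << 4 = -144. Stack: [-144]
STORE_FAST s → s=-144. Stack: []
LOAD_FAST_LOAD_FAST s,s → push -144,-144. Stack: [-144, -144]
BINARY_OP // → -144 // -144 = 1. Stack: [1]
STORE_FAST m → m=1. Stack: []
LOAD_FAST_LOAD_FAST b,a → push 1,-8. Stack: [1, -8]
BINARY_OP % → 1 % -8 = -7. Stack: [-7]
LOAD_FAST c → push 39. Stack: [-7, 39]
BINARY_OP // → -7 // 39 = -1. Stack: [-1]
STORE_FAST y → y=-1. Stack: []
LOAD_FAST_LOAD_FAST a,m → push -8,1. Stack: [-8, 1]
BINARY_OP * → -8 * 1 = -8. Stack: [-8]
STORE_FAST z → z=-8. Stack: []
LOAD_FAST_LOAD_FAST b,y → push 1,-1. Stack: [1, -1]
BINARY_OP - → 1 - -1 = 2. Stack: [2]
LOAD_FAST c → push 39. Stack: [2, 39]
LOAD_CONST → push 5. Stack: [2, 39, 5]
BINARY_OP + → 39 + 5 = 44. Stack: [2, 44]
BINARY_OP % → 2 % 44 = 2. Stack: [2]
STORE_FAST s → s=2. Stack: []
LOAD_FAST z → push -8. Stack: [-8]
LOAD_CONST → push 5. Stack: [-8, 5]
BINARY_OP + → -8 + 5 = -3. Stack: [-3]
RETURN_VALUE → return -3.

-3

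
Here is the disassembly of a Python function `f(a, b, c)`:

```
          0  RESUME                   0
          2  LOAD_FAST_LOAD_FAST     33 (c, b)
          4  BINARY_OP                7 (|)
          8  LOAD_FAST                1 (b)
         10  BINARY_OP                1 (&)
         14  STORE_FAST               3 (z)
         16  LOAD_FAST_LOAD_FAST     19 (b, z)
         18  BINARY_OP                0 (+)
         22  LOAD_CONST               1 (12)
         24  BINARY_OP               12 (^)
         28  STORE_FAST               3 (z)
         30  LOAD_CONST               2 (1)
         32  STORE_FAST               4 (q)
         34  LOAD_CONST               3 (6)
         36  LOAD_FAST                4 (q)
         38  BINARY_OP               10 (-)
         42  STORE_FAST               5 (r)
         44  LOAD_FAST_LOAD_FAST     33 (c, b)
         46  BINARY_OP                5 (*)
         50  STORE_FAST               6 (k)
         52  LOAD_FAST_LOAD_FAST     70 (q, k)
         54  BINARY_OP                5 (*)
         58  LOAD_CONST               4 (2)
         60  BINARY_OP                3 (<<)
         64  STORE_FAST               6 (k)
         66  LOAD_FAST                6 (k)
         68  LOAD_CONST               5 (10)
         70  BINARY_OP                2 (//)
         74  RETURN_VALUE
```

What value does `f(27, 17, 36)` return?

LOAD_FAST_LOAD_FAST c,b → push 36,17. Stack: [36, 17]
BINARY_OP | → 36 | 17 = 53. Stack: [53]
LOAD_FAST b → push 17. Stack: [53, 17]
BINARY_OP & → 53 & 17 = 17. Stack: [17]
STORE_FAST z → z=17. Stack: []
LOAD_FAST_LOAD_FAST b,z → push 17,17. Stack: [17, 17]
BINARY_OP + → 17 + 17 = 34. Stack: [34]
LOAD_CONST → push 12. Stack: [34, 12]
BINARY_OP ^ → 34 ^ 12 = 46. Stack: [46]
STORE_FAST z → z=46. Stack: []
LOAD_CONST → push 1. Stack: [1]
STORE_FAST q → q=1. Stack: []
LOAD_CONST → push 6. Stack: [6]
LOAD_FAST q → push 1. Stack: [6, 1]
BINARY_OP - → 6 - 1 = 5. Stack: [5]
STORE_FAST r → r=5. Stack: []
LOAD_FAST_LOAD_FAST c,b → push 36,17. Stack: [36, 17]
BINARY_OP * → 36 * 17 = 612. Stack: [612]
STORE_FAST k → k=612. Stack: []
LOAD_FAST_LOAD_FAST q,k → push 1,612. Stack: [1, 612]
BINARY_OP * → 1 * 612 = 612. Stack: [612]
LOAD_CONST → push 2. Stack: [612, 2]
BINARY_OP << → 612 << 2 = 2448. Stack: [2448]
STORE_FAST k → k=2448. Stack: []
LOAD_FAST k → push 2448. Stack: [2448]
LOAD_CONST → push 10. Stack: [2448, 10]
BINARY_OP // → 2448 // 10 = 244. Stack: [244]
RETURN_VALUE → return 244.

244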